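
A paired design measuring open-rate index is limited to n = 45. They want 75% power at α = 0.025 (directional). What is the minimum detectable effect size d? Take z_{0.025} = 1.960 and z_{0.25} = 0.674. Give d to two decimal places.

For a single sample (or paired design) of n = 45: d_min = (z_{α} + z_β)/√n.
z-sum = 1.960 + 0.674 = 2.634.
d_min = 2.634 / √45 = 2.634 / 6.708 = 0.393.

d_min ≈ 0.39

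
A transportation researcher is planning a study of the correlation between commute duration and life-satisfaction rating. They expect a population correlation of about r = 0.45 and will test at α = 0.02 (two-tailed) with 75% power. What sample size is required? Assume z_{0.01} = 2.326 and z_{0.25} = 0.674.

Fisher's z: C = ½·ln((1+r)/(1−r)) = ½·ln(2.6364) = 0.4847.
n = ((z_{α/2} + z_β)/C)² + 3.
(2.326 + 0.674) / 0.4847 = 3.000 / 0.4847 = 6.189.
n = 6.189² + 3 = 38.31 + 3 = 41.3.
Round up.

n = 42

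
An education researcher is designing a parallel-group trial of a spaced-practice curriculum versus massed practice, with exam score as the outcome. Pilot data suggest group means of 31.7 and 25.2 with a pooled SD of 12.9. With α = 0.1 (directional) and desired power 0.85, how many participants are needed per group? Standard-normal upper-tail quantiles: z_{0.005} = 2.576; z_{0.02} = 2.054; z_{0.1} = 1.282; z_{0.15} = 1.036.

Cohen's d = |M₁ − M₂| / SD_pooled = |31.7 − 25.2| / 12.9 = 6.5 / 12.9 = 0.504.
For two independent groups with equal n: n = 2·((z_{α} + z_β) / d)².
z_{α} + z_β = 1.282 + 1.036 = 2.318.
n = 2 × (2.318 / 0.504)² = 2 × 4.599² = 2 × 21.15 = 42.3.
Round up to the next whole participant.

n = 43 per group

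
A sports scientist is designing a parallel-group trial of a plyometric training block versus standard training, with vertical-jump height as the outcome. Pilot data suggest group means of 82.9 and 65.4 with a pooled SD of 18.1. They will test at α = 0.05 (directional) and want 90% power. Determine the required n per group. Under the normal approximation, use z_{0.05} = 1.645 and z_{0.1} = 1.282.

Cohen's d = |M₁ − M₂| / SD_pooled = |82.9 − 65.4| / 18.1 = 17.5 / 18.1 = 0.967.
For two independent groups with equal n: n = 2·((z_{α} + z_β) / d)².
z_{α} + z_β = 1.645 + 1.282 = 2.927.
n = 2 × (2.927 / 0.967)² = 2 × 3.027² = 2 × 9.16 = 18.3.
Round up to the next whole participant.

n = 19 per group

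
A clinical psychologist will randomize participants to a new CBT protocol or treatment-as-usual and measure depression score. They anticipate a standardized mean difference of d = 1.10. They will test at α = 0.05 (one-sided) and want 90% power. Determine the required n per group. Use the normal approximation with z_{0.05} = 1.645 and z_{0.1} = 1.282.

n = 15 per group

For two independent groups with equal n: n = 2·((z_{α} + z_β) / d)².
z_{α} + z_β = 1.645 + 1.282 = 2.927.
n = 2 × (2.927 / 1.10)² = 2 × 2.661² = 2 × 7.08 = 14.2.
Round up to the next whole participant.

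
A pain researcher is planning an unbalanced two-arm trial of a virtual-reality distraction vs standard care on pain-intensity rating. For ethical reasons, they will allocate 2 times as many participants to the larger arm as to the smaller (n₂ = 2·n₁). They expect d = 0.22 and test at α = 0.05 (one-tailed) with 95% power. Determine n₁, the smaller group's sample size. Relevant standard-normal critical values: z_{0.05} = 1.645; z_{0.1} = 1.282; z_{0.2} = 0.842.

With allocation ratio k = n₂/n₁ = 2, Var(x̄₁−x̄₂) = σ²(1/n₁ + 1/(k·n₁)) = σ²·(k+1)/(k·n₁).
So n₁ = (1 + 1/k)·((z_{α} + z_β)/d)² = 1.500 × (3.290/0.22)².
n₁ = 1.500 × 223.64 = 335.5.
Round up: n₁ = 336, giving n₂ = 2 × 336 = 672.

n₁ = 336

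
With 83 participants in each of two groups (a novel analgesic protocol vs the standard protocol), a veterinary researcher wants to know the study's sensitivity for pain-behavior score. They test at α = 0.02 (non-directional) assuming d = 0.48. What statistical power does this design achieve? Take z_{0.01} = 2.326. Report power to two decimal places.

power ≈ 0.78

For two equal groups, power = Φ(d·√(n/2) − z_{α/2}).
d·√(n/2) = 0.48 × √(83/2) = 0.48 × 6.442 = 3.092.
z_β = 3.092 − 2.326 = 0.766.
Power = Φ(0.766) = 0.778.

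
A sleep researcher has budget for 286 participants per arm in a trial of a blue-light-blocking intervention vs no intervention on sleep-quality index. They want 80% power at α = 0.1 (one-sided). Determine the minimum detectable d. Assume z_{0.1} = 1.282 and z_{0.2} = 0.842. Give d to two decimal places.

For two independent groups of n = 286 each: d_min = (z_{α} + z_β)·√(2/n).
z-sum = 1.282 + 0.842 = 2.124.
d_min = 2.124 × √(2/286) = 2.124 × 0.0836 = 0.178.

d_min ≈ 0.18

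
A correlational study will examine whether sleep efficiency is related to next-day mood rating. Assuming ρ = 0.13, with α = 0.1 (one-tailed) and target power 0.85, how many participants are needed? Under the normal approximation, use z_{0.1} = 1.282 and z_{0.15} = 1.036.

Fisher's z: C = ½·ln((1+r)/(1−r)) = ½·ln(1.2989) = 0.1307.
n = ((z_{α} + z_β)/C)² + 3.
(1.282 + 1.036) / 0.1307 = 2.318 / 0.1307 = 17.735.
n = 17.735² + 3 = 314.54 + 3 = 317.5.
Round up.

n = 318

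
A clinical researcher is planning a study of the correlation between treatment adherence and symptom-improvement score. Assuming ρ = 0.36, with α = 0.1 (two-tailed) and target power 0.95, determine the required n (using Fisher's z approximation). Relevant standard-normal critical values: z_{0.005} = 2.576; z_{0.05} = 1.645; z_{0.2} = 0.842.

Fisher's z: C = ½·ln((1+r)/(1−r)) = ½·ln(2.1250) = 0.3769.
n = ((z_{α/2} + z_β)/C)² + 3.
(1.645 + 1.645) / 0.3769 = 3.290 / 0.3769 = 8.729.
n = 8.729² + 3 = 76.20 + 3 = 79.2.
Round up.

n = 80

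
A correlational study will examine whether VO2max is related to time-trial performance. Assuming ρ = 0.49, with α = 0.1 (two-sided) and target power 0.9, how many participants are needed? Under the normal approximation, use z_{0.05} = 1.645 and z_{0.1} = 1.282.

n = 33

Fisher's z: C = ½·ln((1+r)/(1−r)) = ½·ln(2.9216) = 0.5361.
n = ((z_{α/2} + z_β)/C)² + 3.
(1.645 + 1.282) / 0.5361 = 2.927 / 0.5361 = 5.460.
n = 5.460² + 3 = 29.81 + 3 = 32.8.
Round up.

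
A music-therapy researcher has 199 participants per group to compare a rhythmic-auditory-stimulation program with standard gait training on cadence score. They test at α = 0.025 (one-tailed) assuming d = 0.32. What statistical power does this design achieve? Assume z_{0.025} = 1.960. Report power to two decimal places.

power ≈ 0.89

For two equal groups, power = Φ(d·√(n/2) − z_{α}).
d·√(n/2) = 0.32 × √(199/2) = 0.32 × 9.975 = 3.192.
z_β = 3.192 − 1.960 = 1.232.
Power = Φ(1.232) = 0.891.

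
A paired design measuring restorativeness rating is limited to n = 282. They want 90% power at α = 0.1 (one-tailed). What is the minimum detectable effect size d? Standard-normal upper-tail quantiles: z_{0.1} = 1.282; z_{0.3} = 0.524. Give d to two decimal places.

For a single sample (or paired design) of n = 282: d_min = (z_{α} + z_β)/√n.
z-sum = 1.282 + 1.282 = 2.564.
d_min = 2.564 / √282 = 2.564 / 16.793 = 0.153.

d_min ≈ 0.15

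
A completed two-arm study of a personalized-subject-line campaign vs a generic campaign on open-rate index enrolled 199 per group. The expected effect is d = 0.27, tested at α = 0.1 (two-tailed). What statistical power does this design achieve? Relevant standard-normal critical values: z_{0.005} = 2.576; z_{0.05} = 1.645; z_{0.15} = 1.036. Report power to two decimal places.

power ≈ 0.85

For two equal groups, power = Φ(d·√(n/2) − z_{α/2}).
d·√(n/2) = 0.27 × √(199/2) = 0.27 × 9.975 = 2.693.
z_β = 2.693 − 1.645 = 1.048.
Power = Φ(1.048) = 0.853.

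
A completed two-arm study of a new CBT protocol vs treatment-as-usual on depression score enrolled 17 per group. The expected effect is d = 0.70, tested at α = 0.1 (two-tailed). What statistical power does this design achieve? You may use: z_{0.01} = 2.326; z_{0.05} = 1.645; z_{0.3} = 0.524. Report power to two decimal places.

For two equal groups, power = Φ(d·√(n/2) − z_{α/2}).
d·√(n/2) = 0.70 × √(17/2) = 0.70 × 2.915 = 2.041.
z_β = 2.041 − 1.645 = 0.396.
Power = Φ(0.396) = 0.654.

power ≈ 0.65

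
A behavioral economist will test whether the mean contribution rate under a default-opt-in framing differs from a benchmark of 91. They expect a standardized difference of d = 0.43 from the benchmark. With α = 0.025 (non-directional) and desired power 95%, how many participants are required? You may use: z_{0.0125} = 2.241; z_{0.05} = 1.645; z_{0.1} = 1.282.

n = 82

For a one-sample test: n = ((z_{α/2} + z_β) / d)².
z_{α/2} + z_β = 2.241 + 1.645 = 3.886.
n = (3.886 / 0.43)² = 9.037² = 81.67.
Round up.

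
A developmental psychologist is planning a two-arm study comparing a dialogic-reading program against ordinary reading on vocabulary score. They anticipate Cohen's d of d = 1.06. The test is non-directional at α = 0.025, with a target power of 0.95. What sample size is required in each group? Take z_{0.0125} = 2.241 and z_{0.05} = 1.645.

For two independent groups with equal n: n = 2·((z_{α/2} + z_β) / d)².
z_{α/2} + z_β = 2.241 + 1.645 = 3.886.
n = 2 × (3.886 / 1.06)² = 2 × 3.666² = 2 × 13.44 = 26.9.
Round up to the next whole participant.

n = 27 per group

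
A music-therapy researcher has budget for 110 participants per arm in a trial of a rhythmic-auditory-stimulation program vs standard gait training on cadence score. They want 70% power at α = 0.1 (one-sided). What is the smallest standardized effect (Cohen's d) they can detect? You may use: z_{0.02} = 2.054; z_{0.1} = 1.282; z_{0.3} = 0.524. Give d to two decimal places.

d_min ≈ 0.24

For two independent groups of n = 110 each: d_min = (z_{α} + z_β)·√(2/n).
z-sum = 1.282 + 0.524 = 1.806.
d_min = 1.806 × √(2/110) = 1.806 × 0.1348 = 0.244.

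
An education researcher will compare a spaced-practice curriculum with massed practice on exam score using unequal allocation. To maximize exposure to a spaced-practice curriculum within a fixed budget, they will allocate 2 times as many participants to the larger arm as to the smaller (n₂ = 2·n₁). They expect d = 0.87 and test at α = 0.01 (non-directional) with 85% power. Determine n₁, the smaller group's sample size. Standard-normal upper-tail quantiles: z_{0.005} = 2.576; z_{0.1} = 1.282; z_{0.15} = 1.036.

With allocation ratio k = n₂/n₁ = 2, Var(x̄₁−x̄₂) = σ²(1/n₁ + 1/(k·n₁)) = σ²·(k+1)/(k·n₁).
So n₁ = (1 + 1/k)·((z_{α/2} + z_β)/d)² = 1.500 × (3.612/0.87)².
n₁ = 1.500 × 17.24 = 25.9.
Round up: n₁ = 26, giving n₂ = 2 × 26 = 52.

n₁ = 26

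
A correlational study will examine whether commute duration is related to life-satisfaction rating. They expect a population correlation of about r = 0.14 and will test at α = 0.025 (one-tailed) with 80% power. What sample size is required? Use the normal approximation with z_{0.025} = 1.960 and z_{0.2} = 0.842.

Fisher's z: C = ½·ln((1+r)/(1−r)) = ½·ln(1.3256) = 0.1409.
n = ((z_{α} + z_β)/C)² + 3.
(1.960 + 0.842) / 0.1409 = 2.802 / 0.1409 = 19.886.
n = 19.886² + 3 = 395.47 + 3 = 398.5.
Round up.

n = 399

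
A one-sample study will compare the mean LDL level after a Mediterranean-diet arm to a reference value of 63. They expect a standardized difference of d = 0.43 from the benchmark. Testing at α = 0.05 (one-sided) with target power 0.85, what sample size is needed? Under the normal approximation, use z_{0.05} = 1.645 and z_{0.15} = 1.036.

For a one-sample test: n = ((z_{α} + z_β) / d)².
z_{α} + z_β = 1.645 + 1.036 = 2.681.
n = (2.681 / 0.43)² = 6.235² = 38.87.
Round up.

n = 39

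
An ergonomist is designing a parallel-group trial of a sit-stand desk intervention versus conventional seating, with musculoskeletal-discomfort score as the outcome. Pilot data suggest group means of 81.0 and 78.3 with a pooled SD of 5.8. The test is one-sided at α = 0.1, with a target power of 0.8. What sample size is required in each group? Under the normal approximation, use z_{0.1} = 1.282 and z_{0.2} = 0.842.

n = 42 per group

Cohen's d = |M₁ − M₂| / SD_pooled = |81.0 − 78.3| / 5.8 = 2.7 / 5.8 = 0.466.
For two independent groups with equal n: n = 2·((z_{α} + z_β) / d)².
z_{α} + z_β = 1.282 + 0.842 = 2.124.
n = 2 × (2.124 / 0.466)² = 2 × 4.558² = 2 × 20.77 = 41.5.
Round up to the next whole participant.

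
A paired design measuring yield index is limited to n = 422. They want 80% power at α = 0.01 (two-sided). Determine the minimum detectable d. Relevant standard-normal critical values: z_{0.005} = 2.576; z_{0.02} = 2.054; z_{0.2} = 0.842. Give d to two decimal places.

For a single sample (or paired design) of n = 422: d_min = (z_{α/2} + z_β)/√n.
z-sum = 2.576 + 0.842 = 3.418.
d_min = 3.418 / √422 = 3.418 / 20.543 = 0.166.

d_min ≈ 0.17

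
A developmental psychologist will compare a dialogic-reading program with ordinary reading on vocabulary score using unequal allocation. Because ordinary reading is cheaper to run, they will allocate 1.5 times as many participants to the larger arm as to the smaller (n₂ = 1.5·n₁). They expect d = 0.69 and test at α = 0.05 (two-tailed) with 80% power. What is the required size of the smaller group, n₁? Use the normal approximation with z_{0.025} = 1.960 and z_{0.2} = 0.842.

n₁ = 28

With allocation ratio k = n₂/n₁ = 1.5, Var(x̄₁−x̄₂) = σ²(1/n₁ + 1/(k·n₁)) = σ²·(k+1)/(k·n₁).
So n₁ = (1 + 1/k)·((z_{α/2} + z_β)/d)² = 1.667 × (2.802/0.69)².
n₁ = 1.667 × 16.49 = 27.5.
Round up: n₁ = 28, giving n₂ = 1.5 × 28 = 42.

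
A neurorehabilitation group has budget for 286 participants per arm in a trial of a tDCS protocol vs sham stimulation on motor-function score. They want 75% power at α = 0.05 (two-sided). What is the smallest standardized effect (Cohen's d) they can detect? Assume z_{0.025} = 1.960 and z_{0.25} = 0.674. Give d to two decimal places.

For two independent groups of n = 286 each: d_min = (z_{α/2} + z_β)·√(2/n).
z-sum = 1.960 + 0.674 = 2.634.
d_min = 2.634 × √(2/286) = 2.634 × 0.0836 = 0.220.

d_min ≈ 0.22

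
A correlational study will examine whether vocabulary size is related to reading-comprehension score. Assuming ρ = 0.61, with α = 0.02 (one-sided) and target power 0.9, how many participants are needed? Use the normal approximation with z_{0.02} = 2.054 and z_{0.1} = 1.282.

Fisher's z: C = ½·ln((1+r)/(1−r)) = ½·ln(4.1282) = 0.7089.
n = ((z_{α} + z_β)/C)² + 3.
(2.054 + 1.282) / 0.7089 = 3.336 / 0.7089 = 4.706.
n = 4.706² + 3 = 22.15 + 3 = 25.1.
Round up.

n = 26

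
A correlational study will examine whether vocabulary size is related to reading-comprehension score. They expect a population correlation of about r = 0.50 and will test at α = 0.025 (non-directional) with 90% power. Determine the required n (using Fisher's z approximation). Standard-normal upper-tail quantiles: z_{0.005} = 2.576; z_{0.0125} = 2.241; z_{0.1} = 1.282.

n = 45

Fisher's z: C = ½·ln((1+r)/(1−r)) = ½·ln(3.0000) = 0.5493.
n = ((z_{α/2} + z_β)/C)² + 3.
(2.241 + 1.282) / 0.5493 = 3.523 / 0.5493 = 6.414.
n = 6.414² + 3 = 41.13 + 3 = 44.1.
Round up.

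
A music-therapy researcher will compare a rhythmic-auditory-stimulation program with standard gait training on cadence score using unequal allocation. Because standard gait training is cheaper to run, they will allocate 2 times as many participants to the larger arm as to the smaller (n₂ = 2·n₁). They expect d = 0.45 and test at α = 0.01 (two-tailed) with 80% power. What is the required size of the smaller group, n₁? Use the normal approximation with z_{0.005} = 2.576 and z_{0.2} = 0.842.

With allocation ratio k = n₂/n₁ = 2, Var(x̄₁−x̄₂) = σ²(1/n₁ + 1/(k·n₁)) = σ²·(k+1)/(k·n₁).
So n₁ = (1 + 1/k)·((z_{α/2} + z_β)/d)² = 1.500 × (3.418/0.45)².
n₁ = 1.500 × 57.69 = 86.5.
Round up: n₁ = 87, giving n₂ = 2 × 87 = 174.

n₁ = 87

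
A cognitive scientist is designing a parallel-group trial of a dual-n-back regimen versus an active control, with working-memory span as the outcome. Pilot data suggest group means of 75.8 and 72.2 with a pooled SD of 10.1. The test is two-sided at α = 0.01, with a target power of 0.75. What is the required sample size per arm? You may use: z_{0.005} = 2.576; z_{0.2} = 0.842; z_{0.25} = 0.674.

Cohen's d = |M₁ − M₂| / SD_pooled = |75.8 − 72.2| / 10.1 = 3.6 / 10.1 = 0.356.
For two independent groups with equal n: n = 2·((z_{α/2} + z_β) / d)².
z_{α/2} + z_β = 2.576 + 0.674 = 3.250.
n = 2 × (3.250 / 0.356)² = 2 × 9.129² = 2 × 83.34 = 166.7.
Round up to the next whole participant.

n = 167 per group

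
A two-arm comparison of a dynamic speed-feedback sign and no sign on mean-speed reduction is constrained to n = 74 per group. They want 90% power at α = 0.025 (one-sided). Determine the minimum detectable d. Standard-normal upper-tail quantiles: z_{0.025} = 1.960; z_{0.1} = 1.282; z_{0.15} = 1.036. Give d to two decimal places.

For two independent groups of n = 74 each: d_min = (z_{α} + z_β)·√(2/n).
z-sum = 1.960 + 1.282 = 3.242.
d_min = 3.242 × √(2/74) = 3.242 × 0.1644 = 0.533.

d_min ≈ 0.53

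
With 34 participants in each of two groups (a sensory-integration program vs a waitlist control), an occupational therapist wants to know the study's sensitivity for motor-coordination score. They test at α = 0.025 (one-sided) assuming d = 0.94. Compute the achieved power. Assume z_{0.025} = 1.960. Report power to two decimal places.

power ≈ 0.97

For two equal groups, power = Φ(d·√(n/2) − z_{α}).
d·√(n/2) = 0.94 × √(34/2) = 0.94 × 4.123 = 3.876.
z_β = 3.876 − 1.960 = 1.916.
Power = Φ(1.916) = 0.972.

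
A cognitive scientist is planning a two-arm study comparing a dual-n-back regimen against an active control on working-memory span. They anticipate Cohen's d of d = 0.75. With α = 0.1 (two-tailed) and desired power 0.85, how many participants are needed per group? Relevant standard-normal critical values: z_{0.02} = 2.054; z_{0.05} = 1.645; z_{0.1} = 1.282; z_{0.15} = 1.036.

For two independent groups with equal n: n = 2·((z_{α/2} + z_β) / d)².
z_{α/2} + z_β = 1.645 + 1.036 = 2.681.
n = 2 × (2.681 / 0.75)² = 2 × 3.575² = 2 × 12.78 = 25.6.
Round up to the next whole participant.

n = 26 per group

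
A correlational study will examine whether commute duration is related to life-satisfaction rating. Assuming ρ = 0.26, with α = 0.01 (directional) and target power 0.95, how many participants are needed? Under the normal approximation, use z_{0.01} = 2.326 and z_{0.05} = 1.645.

n = 226

Fisher's z: C = ½·ln((1+r)/(1−r)) = ½·ln(1.7027) = 0.2661.
n = ((z_{α} + z_β)/C)² + 3.
(2.326 + 1.645) / 0.2661 = 3.971 / 0.2661 = 14.923.
n = 14.923² + 3 = 222.69 + 3 = 225.7.
Round up.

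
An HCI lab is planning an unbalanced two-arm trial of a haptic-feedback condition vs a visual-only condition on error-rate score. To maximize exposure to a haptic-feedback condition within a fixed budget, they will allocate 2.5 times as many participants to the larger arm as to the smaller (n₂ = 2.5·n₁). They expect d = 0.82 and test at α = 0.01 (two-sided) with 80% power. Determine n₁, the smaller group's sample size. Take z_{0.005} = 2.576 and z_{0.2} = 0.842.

With allocation ratio k = n₂/n₁ = 2.5, Var(x̄₁−x̄₂) = σ²(1/n₁ + 1/(k·n₁)) = σ²·(k+1)/(k·n₁).
So n₁ = (1 + 1/k)·((z_{α/2} + z_β)/d)² = 1.400 × (3.418/0.82)².
n₁ = 1.400 × 17.37 = 24.3.
Round up: n₁ = 25, giving n₂ = ⌈2.5 × 25⌉ = ⌈62.5⌉ = 63.

n₁ = 25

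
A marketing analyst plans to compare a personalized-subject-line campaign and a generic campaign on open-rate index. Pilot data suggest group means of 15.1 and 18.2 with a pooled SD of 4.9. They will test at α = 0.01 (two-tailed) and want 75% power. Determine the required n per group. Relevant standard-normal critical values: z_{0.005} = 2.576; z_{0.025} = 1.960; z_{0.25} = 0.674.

Cohen's d = |M₁ − M₂| / SD_pooled = |15.1 − 18.2| / 4.9 = 3.1 / 4.9 = 0.633.
For two independent groups with equal n: n = 2·((z_{α/2} + z_β) / d)².
z_{α/2} + z_β = 2.576 + 0.674 = 3.250.
n = 2 × (3.250 / 0.633)² = 2 × 5.134² = 2 × 26.36 = 52.7.
Round up to the next whole participant.

n = 53 per group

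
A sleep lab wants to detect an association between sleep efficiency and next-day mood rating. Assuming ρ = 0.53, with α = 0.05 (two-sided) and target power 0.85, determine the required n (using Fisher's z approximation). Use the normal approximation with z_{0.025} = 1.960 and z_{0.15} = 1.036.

Fisher's z: C = ½·ln((1+r)/(1−r)) = ½·ln(3.2553) = 0.5901.
n = ((z_{α/2} + z_β)/C)² + 3.
(1.960 + 1.036) / 0.5901 = 2.996 / 0.5901 = 5.077.
n = 5.077² + 3 = 25.78 + 3 = 28.8.
Round up.

n = 29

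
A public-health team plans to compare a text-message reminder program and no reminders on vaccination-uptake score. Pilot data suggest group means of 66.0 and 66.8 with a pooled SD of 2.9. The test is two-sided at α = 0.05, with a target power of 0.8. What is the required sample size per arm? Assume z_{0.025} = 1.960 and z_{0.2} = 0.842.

n = 207 per group

Cohen's d = |M₁ − M₂| / SD_pooled = |66.0 − 66.8| / 2.9 = 0.8 / 2.9 = 0.276.
For two independent groups with equal n: n = 2·((z_{α/2} + z_β) / d)².
z_{α/2} + z_β = 1.960 + 0.842 = 2.802.
n = 2 × (2.802 / 0.276)² = 2 × 10.152² = 2 × 103.07 = 206.1.
Round up to the next whole participant.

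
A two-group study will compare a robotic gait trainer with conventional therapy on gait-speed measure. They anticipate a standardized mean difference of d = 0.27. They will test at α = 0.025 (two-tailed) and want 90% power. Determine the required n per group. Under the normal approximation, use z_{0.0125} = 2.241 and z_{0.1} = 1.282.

For two independent groups with equal n: n = 2·((z_{α/2} + z_β) / d)².
z_{α/2} + z_β = 2.241 + 1.282 = 3.523.
n = 2 × (3.523 / 0.27)² = 2 × 13.048² = 2 × 170.25 = 340.5.
Round up to the next whole participant.

n = 341 per group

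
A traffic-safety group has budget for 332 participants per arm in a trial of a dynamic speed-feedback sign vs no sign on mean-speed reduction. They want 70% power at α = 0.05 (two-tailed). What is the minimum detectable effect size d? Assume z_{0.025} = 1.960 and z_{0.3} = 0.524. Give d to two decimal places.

d_min ≈ 0.19

For two independent groups of n = 332 each: d_min = (z_{α/2} + z_β)·√(2/n).
z-sum = 1.960 + 0.524 = 2.484.
d_min = 2.484 × √(2/332) = 2.484 × 0.0776 = 0.193.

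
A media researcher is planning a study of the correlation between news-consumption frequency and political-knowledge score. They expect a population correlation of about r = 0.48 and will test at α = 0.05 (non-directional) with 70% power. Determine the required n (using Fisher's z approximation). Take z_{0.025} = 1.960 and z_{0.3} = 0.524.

n = 26

Fisher's z: C = ½·ln((1+r)/(1−r)) = ½·ln(2.8462) = 0.5230.
n = ((z_{α/2} + z_β)/C)² + 3.
(1.960 + 0.524) / 0.5230 = 2.484 / 0.5230 = 4.750.
n = 4.750² + 3 = 22.56 + 3 = 25.6.
Round up.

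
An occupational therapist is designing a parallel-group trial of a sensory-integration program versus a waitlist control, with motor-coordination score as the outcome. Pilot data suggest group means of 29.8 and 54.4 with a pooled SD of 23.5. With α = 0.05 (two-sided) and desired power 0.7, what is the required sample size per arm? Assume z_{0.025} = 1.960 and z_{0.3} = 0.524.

n = 12 per group

Cohen's d = |M₁ − M₂| / SD_pooled = |29.8 − 54.4| / 23.5 = 24.6 / 23.5 = 1.047.
For two independent groups with equal n: n = 2·((z_{α/2} + z_β) / d)².
z_{α/2} + z_β = 1.960 + 0.524 = 2.484.
n = 2 × (2.484 / 1.047)² = 2 × 2.372² = 2 × 5.63 = 11.3.
Round up to the next whole participant.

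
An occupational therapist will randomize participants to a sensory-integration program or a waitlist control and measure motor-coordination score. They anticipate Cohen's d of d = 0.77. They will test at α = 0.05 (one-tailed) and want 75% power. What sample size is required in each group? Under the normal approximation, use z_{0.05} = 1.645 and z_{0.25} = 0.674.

For two independent groups with equal n: n = 2·((z_{α} + z_β) / d)².
z_{α} + z_β = 1.645 + 0.674 = 2.319.
n = 2 × (2.319 / 0.77)² = 2 × 3.012² = 2 × 9.07 = 18.1.
Round up to the next whole participant.

n = 19 per group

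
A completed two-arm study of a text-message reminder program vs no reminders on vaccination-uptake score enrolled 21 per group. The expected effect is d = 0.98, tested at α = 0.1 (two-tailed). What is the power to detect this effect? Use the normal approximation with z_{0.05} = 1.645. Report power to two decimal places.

For two equal groups, power = Φ(d·√(n/2) − z_{α/2}).
d·√(n/2) = 0.98 × √(21/2) = 0.98 × 3.240 = 3.176.
z_β = 3.176 − 1.645 = 1.531.
Power = Φ(1.531) = 0.937.

power ≈ 0.94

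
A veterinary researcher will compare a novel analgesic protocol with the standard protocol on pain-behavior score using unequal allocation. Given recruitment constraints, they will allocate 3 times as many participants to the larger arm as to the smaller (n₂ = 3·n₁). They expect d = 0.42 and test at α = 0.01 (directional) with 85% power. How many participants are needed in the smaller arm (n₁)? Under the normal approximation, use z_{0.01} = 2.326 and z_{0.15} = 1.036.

n₁ = 86

With allocation ratio k = n₂/n₁ = 3, Var(x̄₁−x̄₂) = σ²(1/n₁ + 1/(k·n₁)) = σ²·(k+1)/(k·n₁).
So n₁ = (1 + 1/k)·((z_{α} + z_β)/d)² = 1.333 × (3.362/0.42)².
n₁ = 1.333 × 64.08 = 85.4.
Round up: n₁ = 86, giving n₂ = 3 × 86 = 258.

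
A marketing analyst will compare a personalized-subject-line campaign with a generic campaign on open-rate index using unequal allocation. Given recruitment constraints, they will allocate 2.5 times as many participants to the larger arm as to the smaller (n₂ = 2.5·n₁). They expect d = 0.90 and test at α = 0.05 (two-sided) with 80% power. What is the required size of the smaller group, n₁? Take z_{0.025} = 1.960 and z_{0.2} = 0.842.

With allocation ratio k = n₂/n₁ = 2.5, Var(x̄₁−x̄₂) = σ²(1/n₁ + 1/(k·n₁)) = σ²·(k+1)/(k·n₁).
So n₁ = (1 + 1/k)·((z_{α/2} + z_β)/d)² = 1.400 × (2.802/0.90)².
n₁ = 1.400 × 9.69 = 13.6.
Round up: n₁ = 14, giving n₂ = 2.5 × 14 = 35.

n₁ = 14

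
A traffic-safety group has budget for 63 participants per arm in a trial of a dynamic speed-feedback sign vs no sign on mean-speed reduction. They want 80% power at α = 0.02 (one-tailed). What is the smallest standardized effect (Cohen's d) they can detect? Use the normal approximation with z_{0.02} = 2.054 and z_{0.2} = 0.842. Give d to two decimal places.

d_min ≈ 0.52

For two independent groups of n = 63 each: d_min = (z_{α} + z_β)·√(2/n).
z-sum = 2.054 + 0.842 = 2.896.
d_min = 2.896 × √(2/63) = 2.896 × 0.1782 = 0.516.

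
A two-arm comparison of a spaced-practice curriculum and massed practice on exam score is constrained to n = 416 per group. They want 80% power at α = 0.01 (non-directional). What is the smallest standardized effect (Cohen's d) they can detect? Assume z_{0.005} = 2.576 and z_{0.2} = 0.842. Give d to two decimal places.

d_min ≈ 0.24

For two independent groups of n = 416 each: d_min = (z_{α/2} + z_β)·√(2/n).
z-sum = 2.576 + 0.842 = 3.418.
d_min = 3.418 × √(2/416) = 3.418 × 0.0693 = 0.237.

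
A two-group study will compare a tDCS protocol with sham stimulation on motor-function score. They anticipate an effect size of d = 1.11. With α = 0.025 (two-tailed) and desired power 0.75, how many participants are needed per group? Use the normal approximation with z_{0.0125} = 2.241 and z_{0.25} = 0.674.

For two independent groups with equal n: n = 2·((z_{α/2} + z_β) / d)².
z_{α/2} + z_β = 2.241 + 0.674 = 2.915.
n = 2 × (2.915 / 1.11)² = 2 × 2.626² = 2 × 6.90 = 13.8.
Round up to the next whole participant.

n = 14 per group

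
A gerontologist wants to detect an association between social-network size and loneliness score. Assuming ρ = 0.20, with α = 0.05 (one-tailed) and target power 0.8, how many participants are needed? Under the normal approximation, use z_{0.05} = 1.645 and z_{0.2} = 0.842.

n = 154

Fisher's z: C = ½·ln((1+r)/(1−r)) = ½·ln(1.5000) = 0.2027.
n = ((z_{α} + z_β)/C)² + 3.
(1.645 + 0.842) / 0.2027 = 2.487 / 0.2027 = 12.269.
n = 12.269² + 3 = 150.54 + 3 = 153.5.
Round up.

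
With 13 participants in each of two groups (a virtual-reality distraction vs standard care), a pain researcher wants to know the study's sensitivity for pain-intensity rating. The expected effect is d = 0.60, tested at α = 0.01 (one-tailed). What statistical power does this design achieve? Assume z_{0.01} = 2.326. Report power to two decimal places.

power ≈ 0.21

For two equal groups, power = Φ(d·√(n/2) − z_{α}).
d·√(n/2) = 0.60 × √(13/2) = 0.60 × 2.550 = 1.530.
z_β = 1.530 − 2.326 = -0.796.
Power = Φ(-0.796) = 0.213.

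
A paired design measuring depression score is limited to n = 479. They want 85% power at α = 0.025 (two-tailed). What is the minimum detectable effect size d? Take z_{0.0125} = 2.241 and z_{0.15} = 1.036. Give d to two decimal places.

d_min ≈ 0.15

For a single sample (or paired design) of n = 479: d_min = (z_{α/2} + z_β)/√n.
z-sum = 2.241 + 1.036 = 3.277.
d_min = 3.277 / √479 = 3.277 / 21.886 = 0.150.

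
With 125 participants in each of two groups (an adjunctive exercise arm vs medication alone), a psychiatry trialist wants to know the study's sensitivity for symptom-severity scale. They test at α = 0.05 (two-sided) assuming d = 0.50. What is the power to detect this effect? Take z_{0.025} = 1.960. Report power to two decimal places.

For two equal groups, power = Φ(d·√(n/2) − z_{α/2}).
d·√(n/2) = 0.50 × √(125/2) = 0.50 × 7.906 = 3.953.
z_β = 3.953 − 1.960 = 1.993.
Power = Φ(1.993) = 0.977.

power ≈ 0.98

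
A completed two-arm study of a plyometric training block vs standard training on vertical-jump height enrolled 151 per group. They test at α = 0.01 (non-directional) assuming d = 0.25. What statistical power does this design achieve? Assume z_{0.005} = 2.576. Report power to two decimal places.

For two equal groups, power = Φ(d·√(n/2) − z_{α/2}).
d·√(n/2) = 0.25 × √(151/2) = 0.25 × 8.689 = 2.172.
z_β = 2.172 − 2.576 = -0.404.
Power = Φ(-0.404) = 0.343.

power ≈ 0.34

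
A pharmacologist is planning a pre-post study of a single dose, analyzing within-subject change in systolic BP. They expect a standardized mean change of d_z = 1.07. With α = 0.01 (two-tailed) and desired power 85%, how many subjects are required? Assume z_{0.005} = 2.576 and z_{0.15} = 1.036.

n = 12 pairs

For a paired (one-sample on differences) test: n = ((z_{α/2} + z_β) / d)².
z_{α/2} + z_β = 2.576 + 1.036 = 3.612.
n = (3.612 / 1.07)² = 3.376² = 11.40.
Round up.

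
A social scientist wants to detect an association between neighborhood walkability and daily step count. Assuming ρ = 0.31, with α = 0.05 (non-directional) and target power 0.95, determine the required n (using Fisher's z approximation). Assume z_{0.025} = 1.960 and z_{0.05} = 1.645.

Fisher's z: C = ½·ln((1+r)/(1−r)) = ½·ln(1.8986) = 0.3205.
n = ((z_{α/2} + z_β)/C)² + 3.
(1.960 + 1.645) / 0.3205 = 3.605 / 0.3205 = 11.248.
n = 11.248² + 3 = 126.52 + 3 = 129.5.
Round up.

n = 130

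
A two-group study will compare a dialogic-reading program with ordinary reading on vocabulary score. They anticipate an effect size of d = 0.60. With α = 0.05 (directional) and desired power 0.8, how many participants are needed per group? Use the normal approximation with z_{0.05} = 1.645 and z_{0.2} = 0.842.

For two independent groups with equal n: n = 2·((z_{α} + z_β) / d)².
z_{α} + z_β = 1.645 + 0.842 = 2.487.
n = 2 × (2.487 / 0.60)² = 2 × 4.145² = 2 × 17.18 = 34.4.
Round up to the next whole participant.

n = 35 per group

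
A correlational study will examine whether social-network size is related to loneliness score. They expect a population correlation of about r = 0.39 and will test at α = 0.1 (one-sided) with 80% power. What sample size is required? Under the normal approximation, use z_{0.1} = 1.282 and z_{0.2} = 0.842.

n = 30

Fisher's z: C = ½·ln((1+r)/(1−r)) = ½·ln(2.2787) = 0.4118.
n = ((z_{α} + z_β)/C)² + 3.
(1.282 + 0.842) / 0.4118 = 2.124 / 0.4118 = 5.158.
n = 5.158² + 3 = 26.60 + 3 = 29.6.
Round up.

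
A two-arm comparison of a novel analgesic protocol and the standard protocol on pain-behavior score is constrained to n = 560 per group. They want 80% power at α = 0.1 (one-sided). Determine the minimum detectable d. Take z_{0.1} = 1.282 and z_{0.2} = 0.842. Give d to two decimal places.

For two independent groups of n = 560 each: d_min = (z_{α} + z_β)·√(2/n).
z-sum = 1.282 + 0.842 = 2.124.
d_min = 2.124 × √(2/560) = 2.124 × 0.0598 = 0.127.

d_min ≈ 0.13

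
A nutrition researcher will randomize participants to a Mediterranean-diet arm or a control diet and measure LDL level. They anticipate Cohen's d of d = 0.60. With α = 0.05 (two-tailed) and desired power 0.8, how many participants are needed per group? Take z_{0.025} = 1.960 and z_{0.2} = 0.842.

n = 44 per group

For two independent groups with equal n: n = 2·((z_{α/2} + z_β) / d)².
z_{α/2} + z_β = 1.960 + 0.842 = 2.802.
n = 2 × (2.802 / 0.60)² = 2 × 4.670² = 2 × 21.81 = 43.6.
Round up to the next whole participant.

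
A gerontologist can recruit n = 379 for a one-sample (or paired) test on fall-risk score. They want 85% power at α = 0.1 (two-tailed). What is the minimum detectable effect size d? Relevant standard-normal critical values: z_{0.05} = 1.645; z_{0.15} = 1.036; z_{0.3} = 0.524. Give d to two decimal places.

For a single sample (or paired design) of n = 379: d_min = (z_{α/2} + z_β)/√n.
z-sum = 1.645 + 1.036 = 2.681.
d_min = 2.681 / √379 = 2.681 / 19.468 = 0.138.

d_min ≈ 0.14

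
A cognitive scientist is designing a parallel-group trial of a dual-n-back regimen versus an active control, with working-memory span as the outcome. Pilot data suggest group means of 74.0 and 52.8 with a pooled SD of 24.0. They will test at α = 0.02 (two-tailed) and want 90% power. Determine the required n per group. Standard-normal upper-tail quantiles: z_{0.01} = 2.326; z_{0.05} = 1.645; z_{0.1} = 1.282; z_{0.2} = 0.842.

Cohen's d = |M₁ − M₂| / SD_pooled = |74.0 − 52.8| / 24.0 = 21.2 / 24.0 = 0.883.
For two independent groups with equal n: n = 2·((z_{α/2} + z_β) / d)².
z_{α/2} + z_β = 2.326 + 1.282 = 3.608.
n = 2 × (3.608 / 0.883)² = 2 × 4.086² = 2 × 16.70 = 33.4.
Round up to the next whole participant.

n = 34 per group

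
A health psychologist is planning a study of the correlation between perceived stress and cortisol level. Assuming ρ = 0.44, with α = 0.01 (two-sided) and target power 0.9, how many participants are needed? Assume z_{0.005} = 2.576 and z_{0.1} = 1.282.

Fisher's z: C = ½·ln((1+r)/(1−r)) = ½·ln(2.5714) = 0.4722.
n = ((z_{α/2} + z_β)/C)² + 3.
(2.576 + 1.282) / 0.4722 = 3.858 / 0.4722 = 8.170.
n = 8.170² + 3 = 66.75 + 3 = 69.8.
Round up.

n = 70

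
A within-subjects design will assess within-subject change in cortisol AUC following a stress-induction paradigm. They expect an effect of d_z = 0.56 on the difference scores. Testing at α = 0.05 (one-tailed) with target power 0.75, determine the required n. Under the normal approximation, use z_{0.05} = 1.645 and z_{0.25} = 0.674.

n = 18 pairs

For a paired (one-sample on differences) test: n = ((z_{α} + z_β) / d)².
z_{α} + z_β = 1.645 + 0.674 = 2.319.
n = (2.319 / 0.56)² = 4.141² = 17.15.
Round up.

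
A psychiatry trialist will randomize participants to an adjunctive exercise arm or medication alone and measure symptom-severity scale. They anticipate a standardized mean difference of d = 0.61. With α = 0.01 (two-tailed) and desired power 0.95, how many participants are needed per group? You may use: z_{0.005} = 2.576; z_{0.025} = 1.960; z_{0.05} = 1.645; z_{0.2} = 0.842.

n = 96 per group

For two independent groups with equal n: n = 2·((z_{α/2} + z_β) / d)².
z_{α/2} + z_β = 2.576 + 1.645 = 4.221.
n = 2 × (4.221 / 0.61)² = 2 × 6.920² = 2 × 47.88 = 95.8.
Round up to the next whole participant.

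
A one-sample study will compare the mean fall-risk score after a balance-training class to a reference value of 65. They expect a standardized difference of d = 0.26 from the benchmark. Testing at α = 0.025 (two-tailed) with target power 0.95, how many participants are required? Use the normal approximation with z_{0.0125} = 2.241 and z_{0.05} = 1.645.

For a one-sample test: n = ((z_{α/2} + z_β) / d)².
z_{α/2} + z_β = 2.241 + 1.645 = 3.886.
n = (3.886 / 0.26)² = 14.946² = 223.39.
Round up.

n = 224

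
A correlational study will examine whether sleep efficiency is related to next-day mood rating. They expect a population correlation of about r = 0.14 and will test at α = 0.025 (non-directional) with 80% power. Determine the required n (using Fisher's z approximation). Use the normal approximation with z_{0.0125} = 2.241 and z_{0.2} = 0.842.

n = 482

Fisher's z: C = ½·ln((1+r)/(1−r)) = ½·ln(1.3256) = 0.1409.
n = ((z_{α/2} + z_β)/C)² + 3.
(2.241 + 0.842) / 0.1409 = 3.083 / 0.1409 = 21.881.
n = 21.881² + 3 = 478.77 + 3 = 481.8.
Round up.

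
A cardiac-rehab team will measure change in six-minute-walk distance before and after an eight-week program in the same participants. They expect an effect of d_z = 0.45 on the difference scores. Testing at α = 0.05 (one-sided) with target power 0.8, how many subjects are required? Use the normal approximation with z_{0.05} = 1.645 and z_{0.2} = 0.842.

n = 31 pairs

For a paired (one-sample on differences) test: n = ((z_{α} + z_β) / d)².
z_{α} + z_β = 1.645 + 0.842 = 2.487.
n = (2.487 / 0.45)² = 5.527² = 30.54.
Round up.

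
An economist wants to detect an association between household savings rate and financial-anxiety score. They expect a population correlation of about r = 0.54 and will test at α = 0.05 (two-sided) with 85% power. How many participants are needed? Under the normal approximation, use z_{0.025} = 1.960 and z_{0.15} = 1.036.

n = 28

Fisher's z: C = ½·ln((1+r)/(1−r)) = ½·ln(3.3478) = 0.6042.
n = ((z_{α/2} + z_β)/C)² + 3.
(1.960 + 1.036) / 0.6042 = 2.996 / 0.6042 = 4.959.
n = 4.959² + 3 = 24.59 + 3 = 27.6.
Round up.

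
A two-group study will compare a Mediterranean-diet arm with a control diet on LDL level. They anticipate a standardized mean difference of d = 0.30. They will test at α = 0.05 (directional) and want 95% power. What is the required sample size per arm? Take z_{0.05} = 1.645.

For two independent groups with equal n: n = 2·((z_{α} + z_β) / d)².
z_{α} + z_β = 1.645 + 1.645 = 3.290.
n = 2 × (3.290 / 0.30)² = 2 × 10.967² = 2 × 120.27 = 240.5.
Round up to the next whole participant.

n = 241 per group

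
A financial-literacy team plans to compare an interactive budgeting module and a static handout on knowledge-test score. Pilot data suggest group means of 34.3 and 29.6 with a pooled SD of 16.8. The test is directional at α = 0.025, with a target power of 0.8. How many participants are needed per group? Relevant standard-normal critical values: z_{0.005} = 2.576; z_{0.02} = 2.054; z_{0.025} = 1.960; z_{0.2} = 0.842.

Cohen's d = |M₁ − M₂| / SD_pooled = |34.3 − 29.6| / 16.8 = 4.7 / 16.8 = 0.280.
For two independent groups with equal n: n = 2·((z_{α} + z_β) / d)².
z_{α} + z_β = 1.960 + 0.842 = 2.802.
n = 2 × (2.802 / 0.280)² = 2 × 10.007² = 2 × 100.14 = 200.3.
Round up to the next whole participant.

n = 201 per group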